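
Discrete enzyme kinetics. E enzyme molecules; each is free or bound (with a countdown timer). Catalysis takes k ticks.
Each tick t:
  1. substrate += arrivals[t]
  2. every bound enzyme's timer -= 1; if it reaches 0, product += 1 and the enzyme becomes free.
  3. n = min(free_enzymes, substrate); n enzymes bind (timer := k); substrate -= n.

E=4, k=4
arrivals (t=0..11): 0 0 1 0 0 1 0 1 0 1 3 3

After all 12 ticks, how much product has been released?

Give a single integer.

t=0: arr=0 -> substrate=0 bound=0 product=0
t=1: arr=0 -> substrate=0 bound=0 product=0
t=2: arr=1 -> substrate=0 bound=1 product=0
t=3: arr=0 -> substrate=0 bound=1 product=0
t=4: arr=0 -> substrate=0 bound=1 product=0
t=5: arr=1 -> substrate=0 bound=2 product=0
t=6: arr=0 -> substrate=0 bound=1 product=1
t=7: arr=1 -> substrate=0 bound=2 product=1
t=8: arr=0 -> substrate=0 bound=2 product=1
t=9: arr=1 -> substrate=0 bound=2 product=2
t=10: arr=3 -> substrate=1 bound=4 product=2
t=11: arr=3 -> substrate=3 bound=4 product=3

Answer: 3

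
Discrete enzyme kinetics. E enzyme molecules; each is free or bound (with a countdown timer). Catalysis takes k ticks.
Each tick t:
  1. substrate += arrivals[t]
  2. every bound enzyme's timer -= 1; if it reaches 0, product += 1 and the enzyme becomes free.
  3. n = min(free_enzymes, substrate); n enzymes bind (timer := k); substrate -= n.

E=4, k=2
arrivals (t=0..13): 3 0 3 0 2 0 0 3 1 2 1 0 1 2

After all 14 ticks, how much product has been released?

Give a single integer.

t=0: arr=3 -> substrate=0 bound=3 product=0
t=1: arr=0 -> substrate=0 bound=3 product=0
t=2: arr=3 -> substrate=0 bound=3 product=3
t=3: arr=0 -> substrate=0 bound=3 product=3
t=4: arr=2 -> substrate=0 bound=2 product=6
t=5: arr=0 -> substrate=0 bound=2 product=6
t=6: arr=0 -> substrate=0 bound=0 product=8
t=7: arr=3 -> substrate=0 bound=3 product=8
t=8: arr=1 -> substrate=0 bound=4 product=8
t=9: arr=2 -> substrate=0 bound=3 product=11
t=10: arr=1 -> substrate=0 bound=3 product=12
t=11: arr=0 -> substrate=0 bound=1 product=14
t=12: arr=1 -> substrate=0 bound=1 product=15
t=13: arr=2 -> substrate=0 bound=3 product=15

Answer: 15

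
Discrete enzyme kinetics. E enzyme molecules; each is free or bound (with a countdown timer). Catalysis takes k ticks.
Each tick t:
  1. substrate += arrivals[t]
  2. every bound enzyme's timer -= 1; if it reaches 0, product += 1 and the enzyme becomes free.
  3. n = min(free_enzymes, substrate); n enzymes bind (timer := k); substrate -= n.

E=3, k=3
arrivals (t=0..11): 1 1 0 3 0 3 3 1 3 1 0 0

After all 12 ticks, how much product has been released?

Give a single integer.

Answer: 8

Derivation:
t=0: arr=1 -> substrate=0 bound=1 product=0
t=1: arr=1 -> substrate=0 bound=2 product=0
t=2: arr=0 -> substrate=0 bound=2 product=0
t=3: arr=3 -> substrate=1 bound=3 product=1
t=4: arr=0 -> substrate=0 bound=3 product=2
t=5: arr=3 -> substrate=3 bound=3 product=2
t=6: arr=3 -> substrate=4 bound=3 product=4
t=7: arr=1 -> substrate=4 bound=3 product=5
t=8: arr=3 -> substrate=7 bound=3 product=5
t=9: arr=1 -> substrate=6 bound=3 product=7
t=10: arr=0 -> substrate=5 bound=3 product=8
t=11: arr=0 -> substrate=5 bound=3 product=8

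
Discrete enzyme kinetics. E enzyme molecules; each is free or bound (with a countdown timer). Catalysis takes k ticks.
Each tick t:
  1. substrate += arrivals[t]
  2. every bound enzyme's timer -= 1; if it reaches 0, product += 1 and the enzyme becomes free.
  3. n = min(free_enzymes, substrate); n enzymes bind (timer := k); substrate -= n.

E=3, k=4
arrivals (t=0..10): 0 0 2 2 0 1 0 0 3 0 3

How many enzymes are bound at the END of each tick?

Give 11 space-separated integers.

t=0: arr=0 -> substrate=0 bound=0 product=0
t=1: arr=0 -> substrate=0 bound=0 product=0
t=2: arr=2 -> substrate=0 bound=2 product=0
t=3: arr=2 -> substrate=1 bound=3 product=0
t=4: arr=0 -> substrate=1 bound=3 product=0
t=5: arr=1 -> substrate=2 bound=3 product=0
t=6: arr=0 -> substrate=0 bound=3 product=2
t=7: arr=0 -> substrate=0 bound=2 product=3
t=8: arr=3 -> substrate=2 bound=3 product=3
t=9: arr=0 -> substrate=2 bound=3 product=3
t=10: arr=3 -> substrate=3 bound=3 product=5

Answer: 0 0 2 3 3 3 3 2 3 3 3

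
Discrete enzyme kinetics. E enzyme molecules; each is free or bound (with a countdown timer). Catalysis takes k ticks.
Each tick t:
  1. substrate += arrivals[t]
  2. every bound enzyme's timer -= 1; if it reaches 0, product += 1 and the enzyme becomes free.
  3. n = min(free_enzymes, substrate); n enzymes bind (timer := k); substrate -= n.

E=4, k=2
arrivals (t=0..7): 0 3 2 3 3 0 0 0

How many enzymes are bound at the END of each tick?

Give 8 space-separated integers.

t=0: arr=0 -> substrate=0 bound=0 product=0
t=1: arr=3 -> substrate=0 bound=3 product=0
t=2: arr=2 -> substrate=1 bound=4 product=0
t=3: arr=3 -> substrate=1 bound=4 product=3
t=4: arr=3 -> substrate=3 bound=4 product=4
t=5: arr=0 -> substrate=0 bound=4 product=7
t=6: arr=0 -> substrate=0 bound=3 product=8
t=7: arr=0 -> substrate=0 bound=0 product=11

Answer: 0 3 4 4 4 4 3 0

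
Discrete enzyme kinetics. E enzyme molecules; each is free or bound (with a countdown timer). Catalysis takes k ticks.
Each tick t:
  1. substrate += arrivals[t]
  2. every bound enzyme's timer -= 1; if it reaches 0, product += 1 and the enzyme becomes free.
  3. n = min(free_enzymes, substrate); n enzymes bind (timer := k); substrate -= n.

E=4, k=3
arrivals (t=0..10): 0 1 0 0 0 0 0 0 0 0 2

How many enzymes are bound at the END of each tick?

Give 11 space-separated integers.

Answer: 0 1 1 1 0 0 0 0 0 0 2

Derivation:
t=0: arr=0 -> substrate=0 bound=0 product=0
t=1: arr=1 -> substrate=0 bound=1 product=0
t=2: arr=0 -> substrate=0 bound=1 product=0
t=3: arr=0 -> substrate=0 bound=1 product=0
t=4: arr=0 -> substrate=0 bound=0 product=1
t=5: arr=0 -> substrate=0 bound=0 product=1
t=6: arr=0 -> substrate=0 bound=0 product=1
t=7: arr=0 -> substrate=0 bound=0 product=1
t=8: arr=0 -> substrate=0 bound=0 product=1
t=9: arr=0 -> substrate=0 bound=0 product=1
t=10: arr=2 -> substrate=0 bound=2 product=1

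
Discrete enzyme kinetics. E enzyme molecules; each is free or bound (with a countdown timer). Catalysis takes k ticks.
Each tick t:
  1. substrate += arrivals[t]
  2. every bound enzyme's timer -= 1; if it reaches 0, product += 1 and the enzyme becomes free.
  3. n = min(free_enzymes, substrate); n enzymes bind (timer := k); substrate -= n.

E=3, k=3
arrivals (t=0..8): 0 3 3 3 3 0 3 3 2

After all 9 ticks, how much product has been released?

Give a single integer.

t=0: arr=0 -> substrate=0 bound=0 product=0
t=1: arr=3 -> substrate=0 bound=3 product=0
t=2: arr=3 -> substrate=3 bound=3 product=0
t=3: arr=3 -> substrate=6 bound=3 product=0
t=4: arr=3 -> substrate=6 bound=3 product=3
t=5: arr=0 -> substrate=6 bound=3 product=3
t=6: arr=3 -> substrate=9 bound=3 product=3
t=7: arr=3 -> substrate=9 bound=3 product=6
t=8: arr=2 -> substrate=11 bound=3 product=6

Answer: 6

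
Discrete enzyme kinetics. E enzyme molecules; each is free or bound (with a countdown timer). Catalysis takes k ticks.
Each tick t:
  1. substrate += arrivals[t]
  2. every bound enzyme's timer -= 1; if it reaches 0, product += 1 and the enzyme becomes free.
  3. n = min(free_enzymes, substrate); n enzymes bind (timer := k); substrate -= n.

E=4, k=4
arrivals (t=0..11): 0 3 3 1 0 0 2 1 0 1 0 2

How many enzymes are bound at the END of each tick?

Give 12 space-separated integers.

Answer: 0 3 4 4 4 4 4 4 4 4 3 4

Derivation:
t=0: arr=0 -> substrate=0 bound=0 product=0
t=1: arr=3 -> substrate=0 bound=3 product=0
t=2: arr=3 -> substrate=2 bound=4 product=0
t=3: arr=1 -> substrate=3 bound=4 product=0
t=4: arr=0 -> substrate=3 bound=4 product=0
t=5: arr=0 -> substrate=0 bound=4 product=3
t=6: arr=2 -> substrate=1 bound=4 product=4
t=7: arr=1 -> substrate=2 bound=4 product=4
t=8: arr=0 -> substrate=2 bound=4 product=4
t=9: arr=1 -> substrate=0 bound=4 product=7
t=10: arr=0 -> substrate=0 bound=3 product=8
t=11: arr=2 -> substrate=1 bound=4 product=8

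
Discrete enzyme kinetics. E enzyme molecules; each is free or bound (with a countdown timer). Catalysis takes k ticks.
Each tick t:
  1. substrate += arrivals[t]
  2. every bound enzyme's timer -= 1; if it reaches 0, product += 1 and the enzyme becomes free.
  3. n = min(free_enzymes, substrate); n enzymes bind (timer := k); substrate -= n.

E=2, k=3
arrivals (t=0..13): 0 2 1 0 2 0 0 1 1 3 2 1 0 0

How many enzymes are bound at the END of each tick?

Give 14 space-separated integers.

Answer: 0 2 2 2 2 2 2 2 2 2 2 2 2 2

Derivation:
t=0: arr=0 -> substrate=0 bound=0 product=0
t=1: arr=2 -> substrate=0 bound=2 product=0
t=2: arr=1 -> substrate=1 bound=2 product=0
t=3: arr=0 -> substrate=1 bound=2 product=0
t=4: arr=2 -> substrate=1 bound=2 product=2
t=5: arr=0 -> substrate=1 bound=2 product=2
t=6: arr=0 -> substrate=1 bound=2 product=2
t=7: arr=1 -> substrate=0 bound=2 product=4
t=8: arr=1 -> substrate=1 bound=2 product=4
t=9: arr=3 -> substrate=4 bound=2 product=4
t=10: arr=2 -> substrate=4 bound=2 product=6
t=11: arr=1 -> substrate=5 bound=2 product=6
t=12: arr=0 -> substrate=5 bound=2 product=6
t=13: arr=0 -> substrate=3 bound=2 product=8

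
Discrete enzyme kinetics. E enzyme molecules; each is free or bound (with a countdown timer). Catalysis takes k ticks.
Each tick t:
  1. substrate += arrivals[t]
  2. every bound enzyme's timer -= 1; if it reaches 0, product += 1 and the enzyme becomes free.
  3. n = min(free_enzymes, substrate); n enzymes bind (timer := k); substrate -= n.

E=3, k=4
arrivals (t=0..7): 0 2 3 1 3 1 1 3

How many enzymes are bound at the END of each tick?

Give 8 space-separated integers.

t=0: arr=0 -> substrate=0 bound=0 product=0
t=1: arr=2 -> substrate=0 bound=2 product=0
t=2: arr=3 -> substrate=2 bound=3 product=0
t=3: arr=1 -> substrate=3 bound=3 product=0
t=4: arr=3 -> substrate=6 bound=3 product=0
t=5: arr=1 -> substrate=5 bound=3 product=2
t=6: arr=1 -> substrate=5 bound=3 product=3
t=7: arr=3 -> substrate=8 bound=3 product=3

Answer: 0 2 3 3 3 3 3 3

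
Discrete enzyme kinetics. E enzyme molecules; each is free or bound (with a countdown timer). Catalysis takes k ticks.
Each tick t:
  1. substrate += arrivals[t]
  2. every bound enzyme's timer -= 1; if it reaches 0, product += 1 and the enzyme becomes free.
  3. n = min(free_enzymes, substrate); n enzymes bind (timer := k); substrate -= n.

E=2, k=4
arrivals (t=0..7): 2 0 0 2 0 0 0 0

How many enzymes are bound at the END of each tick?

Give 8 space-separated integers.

Answer: 2 2 2 2 2 2 2 2

Derivation:
t=0: arr=2 -> substrate=0 bound=2 product=0
t=1: arr=0 -> substrate=0 bound=2 product=0
t=2: arr=0 -> substrate=0 bound=2 product=0
t=3: arr=2 -> substrate=2 bound=2 product=0
t=4: arr=0 -> substrate=0 bound=2 product=2
t=5: arr=0 -> substrate=0 bound=2 product=2
t=6: arr=0 -> substrate=0 bound=2 product=2
t=7: arr=0 -> substrate=0 bound=2 product=2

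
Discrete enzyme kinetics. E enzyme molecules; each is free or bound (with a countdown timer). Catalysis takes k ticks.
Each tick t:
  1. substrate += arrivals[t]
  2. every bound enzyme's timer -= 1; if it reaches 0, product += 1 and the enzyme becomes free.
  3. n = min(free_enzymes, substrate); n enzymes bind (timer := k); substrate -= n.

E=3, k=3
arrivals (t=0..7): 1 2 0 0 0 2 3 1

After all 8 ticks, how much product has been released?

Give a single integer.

Answer: 3

Derivation:
t=0: arr=1 -> substrate=0 bound=1 product=0
t=1: arr=2 -> substrate=0 bound=3 product=0
t=2: arr=0 -> substrate=0 bound=3 product=0
t=3: arr=0 -> substrate=0 bound=2 product=1
t=4: arr=0 -> substrate=0 bound=0 product=3
t=5: arr=2 -> substrate=0 bound=2 product=3
t=6: arr=3 -> substrate=2 bound=3 product=3
t=7: arr=1 -> substrate=3 bound=3 product=3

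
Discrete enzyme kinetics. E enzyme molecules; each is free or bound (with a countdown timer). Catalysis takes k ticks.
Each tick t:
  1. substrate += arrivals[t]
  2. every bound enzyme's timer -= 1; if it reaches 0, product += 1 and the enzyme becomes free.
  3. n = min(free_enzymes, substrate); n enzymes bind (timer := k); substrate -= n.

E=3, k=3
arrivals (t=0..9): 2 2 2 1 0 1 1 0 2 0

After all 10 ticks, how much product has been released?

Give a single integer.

Answer: 8

Derivation:
t=0: arr=2 -> substrate=0 bound=2 product=0
t=1: arr=2 -> substrate=1 bound=3 product=0
t=2: arr=2 -> substrate=3 bound=3 product=0
t=3: arr=1 -> substrate=2 bound=3 product=2
t=4: arr=0 -> substrate=1 bound=3 product=3
t=5: arr=1 -> substrate=2 bound=3 product=3
t=6: arr=1 -> substrate=1 bound=3 product=5
t=7: arr=0 -> substrate=0 bound=3 product=6
t=8: arr=2 -> substrate=2 bound=3 product=6
t=9: arr=0 -> substrate=0 bound=3 product=8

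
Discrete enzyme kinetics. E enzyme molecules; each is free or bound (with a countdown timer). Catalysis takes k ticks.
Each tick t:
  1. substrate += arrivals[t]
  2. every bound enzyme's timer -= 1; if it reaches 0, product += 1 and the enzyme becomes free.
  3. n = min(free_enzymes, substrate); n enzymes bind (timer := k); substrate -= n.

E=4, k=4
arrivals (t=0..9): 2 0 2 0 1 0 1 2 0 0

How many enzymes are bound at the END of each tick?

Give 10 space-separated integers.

Answer: 2 2 4 4 3 3 2 4 3 3

Derivation:
t=0: arr=2 -> substrate=0 bound=2 product=0
t=1: arr=0 -> substrate=0 bound=2 product=0
t=2: arr=2 -> substrate=0 bound=4 product=0
t=3: arr=0 -> substrate=0 bound=4 product=0
t=4: arr=1 -> substrate=0 bound=3 product=2
t=5: arr=0 -> substrate=0 bound=3 product=2
t=6: arr=1 -> substrate=0 bound=2 product=4
t=7: arr=2 -> substrate=0 bound=4 product=4
t=8: arr=0 -> substrate=0 bound=3 product=5
t=9: arr=0 -> substrate=0 bound=3 product=5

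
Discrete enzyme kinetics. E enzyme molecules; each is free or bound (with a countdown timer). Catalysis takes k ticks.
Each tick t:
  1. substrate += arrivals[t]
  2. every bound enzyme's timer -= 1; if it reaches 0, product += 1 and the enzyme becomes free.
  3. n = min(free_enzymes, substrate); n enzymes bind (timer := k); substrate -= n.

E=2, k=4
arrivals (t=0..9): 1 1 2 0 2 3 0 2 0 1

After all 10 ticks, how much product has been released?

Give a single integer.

Answer: 4

Derivation:
t=0: arr=1 -> substrate=0 bound=1 product=0
t=1: arr=1 -> substrate=0 bound=2 product=0
t=2: arr=2 -> substrate=2 bound=2 product=0
t=3: arr=0 -> substrate=2 bound=2 product=0
t=4: arr=2 -> substrate=3 bound=2 product=1
t=5: arr=3 -> substrate=5 bound=2 product=2
t=6: arr=0 -> substrate=5 bound=2 product=2
t=7: arr=2 -> substrate=7 bound=2 product=2
t=8: arr=0 -> substrate=6 bound=2 product=3
t=9: arr=1 -> substrate=6 bound=2 product=4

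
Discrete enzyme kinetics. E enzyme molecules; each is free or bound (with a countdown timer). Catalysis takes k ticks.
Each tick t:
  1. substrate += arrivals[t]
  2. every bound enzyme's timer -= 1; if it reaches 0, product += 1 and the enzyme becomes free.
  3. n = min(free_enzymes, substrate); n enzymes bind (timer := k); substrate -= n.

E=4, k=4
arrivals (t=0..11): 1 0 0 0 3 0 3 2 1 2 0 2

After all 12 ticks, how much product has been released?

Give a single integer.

t=0: arr=1 -> substrate=0 bound=1 product=0
t=1: arr=0 -> substrate=0 bound=1 product=0
t=2: arr=0 -> substrate=0 bound=1 product=0
t=3: arr=0 -> substrate=0 bound=1 product=0
t=4: arr=3 -> substrate=0 bound=3 product=1
t=5: arr=0 -> substrate=0 bound=3 product=1
t=6: arr=3 -> substrate=2 bound=4 product=1
t=7: arr=2 -> substrate=4 bound=4 product=1
t=8: arr=1 -> substrate=2 bound=4 product=4
t=9: arr=2 -> substrate=4 bound=4 product=4
t=10: arr=0 -> substrate=3 bound=4 product=5
t=11: arr=2 -> substrate=5 bound=4 product=5

Answer: 5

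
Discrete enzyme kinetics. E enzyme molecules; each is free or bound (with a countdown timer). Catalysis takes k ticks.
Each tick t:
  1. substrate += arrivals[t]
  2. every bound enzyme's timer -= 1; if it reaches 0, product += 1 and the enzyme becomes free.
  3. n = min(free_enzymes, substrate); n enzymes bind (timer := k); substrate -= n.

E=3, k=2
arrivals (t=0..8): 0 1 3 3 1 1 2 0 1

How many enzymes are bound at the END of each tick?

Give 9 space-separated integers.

Answer: 0 1 3 3 3 3 3 3 3

Derivation:
t=0: arr=0 -> substrate=0 bound=0 product=0
t=1: arr=1 -> substrate=0 bound=1 product=0
t=2: arr=3 -> substrate=1 bound=3 product=0
t=3: arr=3 -> substrate=3 bound=3 product=1
t=4: arr=1 -> substrate=2 bound=3 product=3
t=5: arr=1 -> substrate=2 bound=3 product=4
t=6: arr=2 -> substrate=2 bound=3 product=6
t=7: arr=0 -> substrate=1 bound=3 product=7
t=8: arr=1 -> substrate=0 bound=3 product=9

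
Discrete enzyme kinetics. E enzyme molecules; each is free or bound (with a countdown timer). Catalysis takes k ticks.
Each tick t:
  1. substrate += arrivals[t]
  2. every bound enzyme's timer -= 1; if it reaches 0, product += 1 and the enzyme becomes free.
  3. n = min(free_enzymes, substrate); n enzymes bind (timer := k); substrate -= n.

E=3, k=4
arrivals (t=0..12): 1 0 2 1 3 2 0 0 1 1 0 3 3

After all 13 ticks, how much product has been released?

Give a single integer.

t=0: arr=1 -> substrate=0 bound=1 product=0
t=1: arr=0 -> substrate=0 bound=1 product=0
t=2: arr=2 -> substrate=0 bound=3 product=0
t=3: arr=1 -> substrate=1 bound=3 product=0
t=4: arr=3 -> substrate=3 bound=3 product=1
t=5: arr=2 -> substrate=5 bound=3 product=1
t=6: arr=0 -> substrate=3 bound=3 product=3
t=7: arr=0 -> substrate=3 bound=3 product=3
t=8: arr=1 -> substrate=3 bound=3 product=4
t=9: arr=1 -> substrate=4 bound=3 product=4
t=10: arr=0 -> substrate=2 bound=3 product=6
t=11: arr=3 -> substrate=5 bound=3 product=6
t=12: arr=3 -> substrate=7 bound=3 product=7

Answer: 7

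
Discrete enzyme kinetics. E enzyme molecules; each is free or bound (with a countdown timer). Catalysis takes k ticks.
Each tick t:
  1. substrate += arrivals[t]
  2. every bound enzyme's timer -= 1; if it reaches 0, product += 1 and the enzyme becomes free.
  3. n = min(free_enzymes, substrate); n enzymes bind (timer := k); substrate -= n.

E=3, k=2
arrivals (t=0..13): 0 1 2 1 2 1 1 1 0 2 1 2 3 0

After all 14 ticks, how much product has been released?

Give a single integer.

Answer: 14

Derivation:
t=0: arr=0 -> substrate=0 bound=0 product=0
t=1: arr=1 -> substrate=0 bound=1 product=0
t=2: arr=2 -> substrate=0 bound=3 product=0
t=3: arr=1 -> substrate=0 bound=3 product=1
t=4: arr=2 -> substrate=0 bound=3 product=3
t=5: arr=1 -> substrate=0 bound=3 product=4
t=6: arr=1 -> substrate=0 bound=2 product=6
t=7: arr=1 -> substrate=0 bound=2 product=7
t=8: arr=0 -> substrate=0 bound=1 product=8
t=9: arr=2 -> substrate=0 bound=2 product=9
t=10: arr=1 -> substrate=0 bound=3 product=9
t=11: arr=2 -> substrate=0 bound=3 product=11
t=12: arr=3 -> substrate=2 bound=3 product=12
t=13: arr=0 -> substrate=0 bound=3 product=14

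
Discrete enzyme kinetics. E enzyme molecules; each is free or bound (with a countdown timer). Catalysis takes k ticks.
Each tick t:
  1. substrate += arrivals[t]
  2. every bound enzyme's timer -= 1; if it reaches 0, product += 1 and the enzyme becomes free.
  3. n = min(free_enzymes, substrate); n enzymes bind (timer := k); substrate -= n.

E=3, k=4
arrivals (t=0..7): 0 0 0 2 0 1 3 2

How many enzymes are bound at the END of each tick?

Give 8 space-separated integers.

t=0: arr=0 -> substrate=0 bound=0 product=0
t=1: arr=0 -> substrate=0 bound=0 product=0
t=2: arr=0 -> substrate=0 bound=0 product=0
t=3: arr=2 -> substrate=0 bound=2 product=0
t=4: arr=0 -> substrate=0 bound=2 product=0
t=5: arr=1 -> substrate=0 bound=3 product=0
t=6: arr=3 -> substrate=3 bound=3 product=0
t=7: arr=2 -> substrate=3 bound=3 product=2

Answer: 0 0 0 2 2 3 3 3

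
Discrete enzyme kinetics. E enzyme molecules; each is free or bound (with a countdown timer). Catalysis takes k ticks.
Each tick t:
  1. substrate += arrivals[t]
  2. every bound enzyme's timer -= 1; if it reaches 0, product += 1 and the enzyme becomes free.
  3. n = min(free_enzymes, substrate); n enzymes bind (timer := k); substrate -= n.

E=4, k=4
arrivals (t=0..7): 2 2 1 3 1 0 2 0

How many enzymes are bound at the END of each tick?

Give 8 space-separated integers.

t=0: arr=2 -> substrate=0 bound=2 product=0
t=1: arr=2 -> substrate=0 bound=4 product=0
t=2: arr=1 -> substrate=1 bound=4 product=0
t=3: arr=3 -> substrate=4 bound=4 product=0
t=4: arr=1 -> substrate=3 bound=4 product=2
t=5: arr=0 -> substrate=1 bound=4 product=4
t=6: arr=2 -> substrate=3 bound=4 product=4
t=7: arr=0 -> substrate=3 bound=4 product=4

Answer: 2 4 4 4 4 4 4 4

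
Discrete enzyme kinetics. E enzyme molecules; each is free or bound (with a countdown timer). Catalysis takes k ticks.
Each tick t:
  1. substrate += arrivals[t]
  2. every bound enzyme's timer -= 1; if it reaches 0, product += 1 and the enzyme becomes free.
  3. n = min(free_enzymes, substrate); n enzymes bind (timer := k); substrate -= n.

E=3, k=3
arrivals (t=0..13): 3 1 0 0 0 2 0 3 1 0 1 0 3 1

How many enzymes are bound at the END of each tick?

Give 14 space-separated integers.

t=0: arr=3 -> substrate=0 bound=3 product=0
t=1: arr=1 -> substrate=1 bound=3 product=0
t=2: arr=0 -> substrate=1 bound=3 product=0
t=3: arr=0 -> substrate=0 bound=1 product=3
t=4: arr=0 -> substrate=0 bound=1 product=3
t=5: arr=2 -> substrate=0 bound=3 product=3
t=6: arr=0 -> substrate=0 bound=2 product=4
t=7: arr=3 -> substrate=2 bound=3 product=4
t=8: arr=1 -> substrate=1 bound=3 product=6
t=9: arr=0 -> substrate=1 bound=3 product=6
t=10: arr=1 -> substrate=1 bound=3 product=7
t=11: arr=0 -> substrate=0 bound=2 product=9
t=12: arr=3 -> substrate=2 bound=3 product=9
t=13: arr=1 -> substrate=2 bound=3 product=10

Answer: 3 3 3 1 1 3 2 3 3 3 3 2 3 3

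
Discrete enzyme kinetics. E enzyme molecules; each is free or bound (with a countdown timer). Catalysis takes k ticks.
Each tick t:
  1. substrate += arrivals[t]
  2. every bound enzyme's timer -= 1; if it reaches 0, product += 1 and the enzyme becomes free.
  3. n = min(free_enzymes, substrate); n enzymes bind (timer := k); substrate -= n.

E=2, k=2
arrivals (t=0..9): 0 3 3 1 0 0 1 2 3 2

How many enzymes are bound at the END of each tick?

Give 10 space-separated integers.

Answer: 0 2 2 2 2 2 2 2 2 2

Derivation:
t=0: arr=0 -> substrate=0 bound=0 product=0
t=1: arr=3 -> substrate=1 bound=2 product=0
t=2: arr=3 -> substrate=4 bound=2 product=0
t=3: arr=1 -> substrate=3 bound=2 product=2
t=4: arr=0 -> substrate=3 bound=2 product=2
t=5: arr=0 -> substrate=1 bound=2 product=4
t=6: arr=1 -> substrate=2 bound=2 product=4
t=7: arr=2 -> substrate=2 bound=2 product=6
t=8: arr=3 -> substrate=5 bound=2 product=6
t=9: arr=2 -> substrate=5 bound=2 product=8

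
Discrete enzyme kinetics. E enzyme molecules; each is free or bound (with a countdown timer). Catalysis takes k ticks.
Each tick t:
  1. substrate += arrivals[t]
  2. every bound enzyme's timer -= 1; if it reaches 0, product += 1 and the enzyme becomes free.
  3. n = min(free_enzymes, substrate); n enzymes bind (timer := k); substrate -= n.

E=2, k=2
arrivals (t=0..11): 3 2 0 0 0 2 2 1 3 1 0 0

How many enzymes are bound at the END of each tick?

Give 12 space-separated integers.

Answer: 2 2 2 2 1 2 2 2 2 2 2 2

Derivation:
t=0: arr=3 -> substrate=1 bound=2 product=0
t=1: arr=2 -> substrate=3 bound=2 product=0
t=2: arr=0 -> substrate=1 bound=2 product=2
t=3: arr=0 -> substrate=1 bound=2 product=2
t=4: arr=0 -> substrate=0 bound=1 product=4
t=5: arr=2 -> substrate=1 bound=2 product=4
t=6: arr=2 -> substrate=2 bound=2 product=5
t=7: arr=1 -> substrate=2 bound=2 product=6
t=8: arr=3 -> substrate=4 bound=2 product=7
t=9: arr=1 -> substrate=4 bound=2 product=8
t=10: arr=0 -> substrate=3 bound=2 product=9
t=11: arr=0 -> substrate=2 bound=2 product=10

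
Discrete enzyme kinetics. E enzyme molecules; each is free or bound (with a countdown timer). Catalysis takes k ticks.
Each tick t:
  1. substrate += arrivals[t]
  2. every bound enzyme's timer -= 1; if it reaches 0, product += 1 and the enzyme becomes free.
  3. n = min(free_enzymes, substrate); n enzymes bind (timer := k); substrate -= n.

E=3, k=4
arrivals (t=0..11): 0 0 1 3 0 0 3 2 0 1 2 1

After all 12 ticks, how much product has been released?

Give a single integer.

Answer: 6

Derivation:
t=0: arr=0 -> substrate=0 bound=0 product=0
t=1: arr=0 -> substrate=0 bound=0 product=0
t=2: arr=1 -> substrate=0 bound=1 product=0
t=3: arr=3 -> substrate=1 bound=3 product=0
t=4: arr=0 -> substrate=1 bound=3 product=0
t=5: arr=0 -> substrate=1 bound=3 product=0
t=6: arr=3 -> substrate=3 bound=3 product=1
t=7: arr=2 -> substrate=3 bound=3 product=3
t=8: arr=0 -> substrate=3 bound=3 product=3
t=9: arr=1 -> substrate=4 bound=3 product=3
t=10: arr=2 -> substrate=5 bound=3 product=4
t=11: arr=1 -> substrate=4 bound=3 product=6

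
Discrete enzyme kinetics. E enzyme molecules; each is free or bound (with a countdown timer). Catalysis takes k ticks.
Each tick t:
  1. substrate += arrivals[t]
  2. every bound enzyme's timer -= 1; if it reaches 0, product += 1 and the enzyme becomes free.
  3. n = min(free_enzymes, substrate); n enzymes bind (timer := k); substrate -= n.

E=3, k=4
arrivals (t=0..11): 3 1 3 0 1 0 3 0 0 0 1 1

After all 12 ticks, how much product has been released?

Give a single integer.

t=0: arr=3 -> substrate=0 bound=3 product=0
t=1: arr=1 -> substrate=1 bound=3 product=0
t=2: arr=3 -> substrate=4 bound=3 product=0
t=3: arr=0 -> substrate=4 bound=3 product=0
t=4: arr=1 -> substrate=2 bound=3 product=3
t=5: arr=0 -> substrate=2 bound=3 product=3
t=6: arr=3 -> substrate=5 bound=3 product=3
t=7: arr=0 -> substrate=5 bound=3 product=3
t=8: arr=0 -> substrate=2 bound=3 product=6
t=9: arr=0 -> substrate=2 bound=3 product=6
t=10: arr=1 -> substrate=3 bound=3 product=6
t=11: arr=1 -> substrate=4 bound=3 product=6

Answer: 6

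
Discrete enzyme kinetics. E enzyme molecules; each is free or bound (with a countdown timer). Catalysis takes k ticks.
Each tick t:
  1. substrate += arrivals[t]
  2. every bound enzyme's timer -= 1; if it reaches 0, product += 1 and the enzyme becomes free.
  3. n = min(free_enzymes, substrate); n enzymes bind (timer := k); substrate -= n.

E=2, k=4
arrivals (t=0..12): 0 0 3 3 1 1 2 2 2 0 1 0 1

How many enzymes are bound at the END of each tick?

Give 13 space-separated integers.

Answer: 0 0 2 2 2 2 2 2 2 2 2 2 2

Derivation:
t=0: arr=0 -> substrate=0 bound=0 product=0
t=1: arr=0 -> substrate=0 bound=0 product=0
t=2: arr=3 -> substrate=1 bound=2 product=0
t=3: arr=3 -> substrate=4 bound=2 product=0
t=4: arr=1 -> substrate=5 bound=2 product=0
t=5: arr=1 -> substrate=6 bound=2 product=0
t=6: arr=2 -> substrate=6 bound=2 product=2
t=7: arr=2 -> substrate=8 bound=2 product=2
t=8: arr=2 -> substrate=10 bound=2 product=2
t=9: arr=0 -> substrate=10 bound=2 product=2
t=10: arr=1 -> substrate=9 bound=2 product=4
t=11: arr=0 -> substrate=9 bound=2 product=4
t=12: arr=1 -> substrate=10 bound=2 product=4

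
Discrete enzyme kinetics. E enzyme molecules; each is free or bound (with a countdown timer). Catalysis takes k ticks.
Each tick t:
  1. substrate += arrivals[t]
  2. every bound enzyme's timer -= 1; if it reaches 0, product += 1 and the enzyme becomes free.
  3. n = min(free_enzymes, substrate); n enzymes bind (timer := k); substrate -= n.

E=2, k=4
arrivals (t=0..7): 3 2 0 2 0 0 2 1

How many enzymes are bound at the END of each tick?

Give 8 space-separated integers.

Answer: 2 2 2 2 2 2 2 2

Derivation:
t=0: arr=3 -> substrate=1 bound=2 product=0
t=1: arr=2 -> substrate=3 bound=2 product=0
t=2: arr=0 -> substrate=3 bound=2 product=0
t=3: arr=2 -> substrate=5 bound=2 product=0
t=4: arr=0 -> substrate=3 bound=2 product=2
t=5: arr=0 -> substrate=3 bound=2 product=2
t=6: arr=2 -> substrate=5 bound=2 product=2
t=7: arr=1 -> substrate=6 bound=2 product=2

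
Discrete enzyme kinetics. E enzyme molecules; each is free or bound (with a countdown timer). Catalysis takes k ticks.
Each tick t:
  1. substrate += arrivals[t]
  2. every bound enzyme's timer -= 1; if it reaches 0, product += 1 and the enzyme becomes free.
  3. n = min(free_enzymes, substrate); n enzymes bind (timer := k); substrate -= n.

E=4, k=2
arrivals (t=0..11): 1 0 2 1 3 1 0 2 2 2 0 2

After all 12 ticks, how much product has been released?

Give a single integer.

Answer: 14

Derivation:
t=0: arr=1 -> substrate=0 bound=1 product=0
t=1: arr=0 -> substrate=0 bound=1 product=0
t=2: arr=2 -> substrate=0 bound=2 product=1
t=3: arr=1 -> substrate=0 bound=3 product=1
t=4: arr=3 -> substrate=0 bound=4 product=3
t=5: arr=1 -> substrate=0 bound=4 product=4
t=6: arr=0 -> substrate=0 bound=1 product=7
t=7: arr=2 -> substrate=0 bound=2 product=8
t=8: arr=2 -> substrate=0 bound=4 product=8
t=9: arr=2 -> substrate=0 bound=4 product=10
t=10: arr=0 -> substrate=0 bound=2 product=12
t=11: arr=2 -> substrate=0 bound=2 product=14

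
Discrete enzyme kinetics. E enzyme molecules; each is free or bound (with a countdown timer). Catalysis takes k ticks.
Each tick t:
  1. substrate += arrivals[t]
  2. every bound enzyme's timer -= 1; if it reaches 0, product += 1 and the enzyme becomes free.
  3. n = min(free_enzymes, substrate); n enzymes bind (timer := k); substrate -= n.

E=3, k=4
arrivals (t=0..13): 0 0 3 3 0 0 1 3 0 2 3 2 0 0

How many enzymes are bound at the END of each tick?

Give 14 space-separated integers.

t=0: arr=0 -> substrate=0 bound=0 product=0
t=1: arr=0 -> substrate=0 bound=0 product=0
t=2: arr=3 -> substrate=0 bound=3 product=0
t=3: arr=3 -> substrate=3 bound=3 product=0
t=4: arr=0 -> substrate=3 bound=3 product=0
t=5: arr=0 -> substrate=3 bound=3 product=0
t=6: arr=1 -> substrate=1 bound=3 product=3
t=7: arr=3 -> substrate=4 bound=3 product=3
t=8: arr=0 -> substrate=4 bound=3 product=3
t=9: arr=2 -> substrate=6 bound=3 product=3
t=10: arr=3 -> substrate=6 bound=3 product=6
t=11: arr=2 -> substrate=8 bound=3 product=6
t=12: arr=0 -> substrate=8 bound=3 product=6
t=13: arr=0 -> substrate=8 bound=3 product=6

Answer: 0 0 3 3 3 3 3 3 3 3 3 3 3 3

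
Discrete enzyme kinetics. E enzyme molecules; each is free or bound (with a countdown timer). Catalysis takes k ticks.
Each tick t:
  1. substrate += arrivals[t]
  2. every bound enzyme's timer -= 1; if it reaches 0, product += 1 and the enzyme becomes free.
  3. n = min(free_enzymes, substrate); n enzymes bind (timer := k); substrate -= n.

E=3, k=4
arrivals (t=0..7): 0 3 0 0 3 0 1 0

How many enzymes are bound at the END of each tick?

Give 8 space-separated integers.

Answer: 0 3 3 3 3 3 3 3

Derivation:
t=0: arr=0 -> substrate=0 bound=0 product=0
t=1: arr=3 -> substrate=0 bound=3 product=0
t=2: arr=0 -> substrate=0 bound=3 product=0
t=3: arr=0 -> substrate=0 bound=3 product=0
t=4: arr=3 -> substrate=3 bound=3 product=0
t=5: arr=0 -> substrate=0 bound=3 product=3
t=6: arr=1 -> substrate=1 bound=3 product=3
t=7: arr=0 -> substrate=1 bound=3 product=3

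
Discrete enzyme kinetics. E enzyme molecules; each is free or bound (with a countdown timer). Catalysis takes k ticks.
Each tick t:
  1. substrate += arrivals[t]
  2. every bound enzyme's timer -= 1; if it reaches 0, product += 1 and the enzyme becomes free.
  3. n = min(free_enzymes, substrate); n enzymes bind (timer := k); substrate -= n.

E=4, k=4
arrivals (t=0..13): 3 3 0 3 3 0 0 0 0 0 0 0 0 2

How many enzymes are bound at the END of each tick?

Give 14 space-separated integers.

Answer: 3 4 4 4 4 4 4 4 4 4 4 4 1 2

Derivation:
t=0: arr=3 -> substrate=0 bound=3 product=0
t=1: arr=3 -> substrate=2 bound=4 product=0
t=2: arr=0 -> substrate=2 bound=4 product=0
t=3: arr=3 -> substrate=5 bound=4 product=0
t=4: arr=3 -> substrate=5 bound=4 product=3
t=5: arr=0 -> substrate=4 bound=4 product=4
t=6: arr=0 -> substrate=4 bound=4 product=4
t=7: arr=0 -> substrate=4 bound=4 product=4
t=8: arr=0 -> substrate=1 bound=4 product=7
t=9: arr=0 -> substrate=0 bound=4 product=8
t=10: arr=0 -> substrate=0 bound=4 product=8
t=11: arr=0 -> substrate=0 bound=4 product=8
t=12: arr=0 -> substrate=0 bound=1 product=11
t=13: arr=2 -> substrate=0 bound=2 product=12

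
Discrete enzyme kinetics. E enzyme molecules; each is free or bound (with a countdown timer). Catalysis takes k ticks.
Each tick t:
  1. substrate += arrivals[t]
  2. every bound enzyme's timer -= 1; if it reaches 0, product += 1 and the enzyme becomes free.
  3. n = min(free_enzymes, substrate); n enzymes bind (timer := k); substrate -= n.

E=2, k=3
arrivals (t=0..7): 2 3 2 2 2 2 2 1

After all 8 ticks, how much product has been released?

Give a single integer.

Answer: 4

Derivation:
t=0: arr=2 -> substrate=0 bound=2 product=0
t=1: arr=3 -> substrate=3 bound=2 product=0
t=2: arr=2 -> substrate=5 bound=2 product=0
t=3: arr=2 -> substrate=5 bound=2 product=2
t=4: arr=2 -> substrate=7 bound=2 product=2
t=5: arr=2 -> substrate=9 bound=2 product=2
t=6: arr=2 -> substrate=9 bound=2 product=4
t=7: arr=1 -> substrate=10 bound=2 product=4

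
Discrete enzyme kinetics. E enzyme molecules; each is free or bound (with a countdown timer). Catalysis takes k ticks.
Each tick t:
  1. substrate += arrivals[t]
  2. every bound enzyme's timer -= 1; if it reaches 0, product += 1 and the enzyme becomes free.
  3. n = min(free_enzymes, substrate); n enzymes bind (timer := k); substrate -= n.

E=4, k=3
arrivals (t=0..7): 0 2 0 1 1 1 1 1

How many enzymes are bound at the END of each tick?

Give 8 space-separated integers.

t=0: arr=0 -> substrate=0 bound=0 product=0
t=1: arr=2 -> substrate=0 bound=2 product=0
t=2: arr=0 -> substrate=0 bound=2 product=0
t=3: arr=1 -> substrate=0 bound=3 product=0
t=4: arr=1 -> substrate=0 bound=2 product=2
t=5: arr=1 -> substrate=0 bound=3 product=2
t=6: arr=1 -> substrate=0 bound=3 product=3
t=7: arr=1 -> substrate=0 bound=3 product=4

Answer: 0 2 2 3 2 3 3 3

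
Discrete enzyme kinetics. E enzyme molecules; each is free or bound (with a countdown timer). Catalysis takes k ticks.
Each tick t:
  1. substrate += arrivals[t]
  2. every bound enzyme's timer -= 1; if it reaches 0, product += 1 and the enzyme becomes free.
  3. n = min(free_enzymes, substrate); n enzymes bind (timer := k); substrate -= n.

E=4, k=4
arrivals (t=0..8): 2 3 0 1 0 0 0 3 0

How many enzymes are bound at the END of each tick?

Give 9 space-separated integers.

Answer: 2 4 4 4 4 2 2 4 3

Derivation:
t=0: arr=2 -> substrate=0 bound=2 product=0
t=1: arr=3 -> substrate=1 bound=4 product=0
t=2: arr=0 -> substrate=1 bound=4 product=0
t=3: arr=1 -> substrate=2 bound=4 product=0
t=4: arr=0 -> substrate=0 bound=4 product=2
t=5: arr=0 -> substrate=0 bound=2 product=4
t=6: arr=0 -> substrate=0 bound=2 product=4
t=7: arr=3 -> substrate=1 bound=4 product=4
t=8: arr=0 -> substrate=0 bound=3 product=6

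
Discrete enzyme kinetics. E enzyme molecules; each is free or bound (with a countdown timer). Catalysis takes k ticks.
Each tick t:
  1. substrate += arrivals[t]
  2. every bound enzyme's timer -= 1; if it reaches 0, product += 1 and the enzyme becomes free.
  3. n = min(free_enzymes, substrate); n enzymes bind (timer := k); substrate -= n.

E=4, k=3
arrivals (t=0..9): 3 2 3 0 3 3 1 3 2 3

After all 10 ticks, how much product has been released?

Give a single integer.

t=0: arr=3 -> substrate=0 bound=3 product=0
t=1: arr=2 -> substrate=1 bound=4 product=0
t=2: arr=3 -> substrate=4 bound=4 product=0
t=3: arr=0 -> substrate=1 bound=4 product=3
t=4: arr=3 -> substrate=3 bound=4 product=4
t=5: arr=3 -> substrate=6 bound=4 product=4
t=6: arr=1 -> substrate=4 bound=4 product=7
t=7: arr=3 -> substrate=6 bound=4 product=8
t=8: arr=2 -> substrate=8 bound=4 product=8
t=9: arr=3 -> substrate=8 bound=4 product=11

Answer: 11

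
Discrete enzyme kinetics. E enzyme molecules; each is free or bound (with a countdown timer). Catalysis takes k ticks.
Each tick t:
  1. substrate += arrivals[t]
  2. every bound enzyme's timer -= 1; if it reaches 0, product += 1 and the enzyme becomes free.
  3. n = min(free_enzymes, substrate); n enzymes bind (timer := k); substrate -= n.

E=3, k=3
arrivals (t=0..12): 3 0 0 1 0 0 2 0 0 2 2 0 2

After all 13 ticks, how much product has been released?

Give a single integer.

Answer: 8

Derivation:
t=0: arr=3 -> substrate=0 bound=3 product=0
t=1: arr=0 -> substrate=0 bound=3 product=0
t=2: arr=0 -> substrate=0 bound=3 product=0
t=3: arr=1 -> substrate=0 bound=1 product=3
t=4: arr=0 -> substrate=0 bound=1 product=3
t=5: arr=0 -> substrate=0 bound=1 product=3
t=6: arr=2 -> substrate=0 bound=2 product=4
t=7: arr=0 -> substrate=0 bound=2 product=4
t=8: arr=0 -> substrate=0 bound=2 product=4
t=9: arr=2 -> substrate=0 bound=2 product=6
t=10: arr=2 -> substrate=1 bound=3 product=6
t=11: arr=0 -> substrate=1 bound=3 product=6
t=12: arr=2 -> substrate=1 bound=3 product=8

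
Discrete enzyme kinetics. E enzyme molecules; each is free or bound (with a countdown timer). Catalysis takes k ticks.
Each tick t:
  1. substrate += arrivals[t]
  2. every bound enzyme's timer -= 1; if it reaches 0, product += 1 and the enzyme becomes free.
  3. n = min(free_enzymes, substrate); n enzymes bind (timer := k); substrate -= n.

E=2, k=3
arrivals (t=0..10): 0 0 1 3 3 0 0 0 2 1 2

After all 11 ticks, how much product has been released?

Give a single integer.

t=0: arr=0 -> substrate=0 bound=0 product=0
t=1: arr=0 -> substrate=0 bound=0 product=0
t=2: arr=1 -> substrate=0 bound=1 product=0
t=3: arr=3 -> substrate=2 bound=2 product=0
t=4: arr=3 -> substrate=5 bound=2 product=0
t=5: arr=0 -> substrate=4 bound=2 product=1
t=6: arr=0 -> substrate=3 bound=2 product=2
t=7: arr=0 -> substrate=3 bound=2 product=2
t=8: arr=2 -> substrate=4 bound=2 product=3
t=9: arr=1 -> substrate=4 bound=2 product=4
t=10: arr=2 -> substrate=6 bound=2 product=4

Answer: 4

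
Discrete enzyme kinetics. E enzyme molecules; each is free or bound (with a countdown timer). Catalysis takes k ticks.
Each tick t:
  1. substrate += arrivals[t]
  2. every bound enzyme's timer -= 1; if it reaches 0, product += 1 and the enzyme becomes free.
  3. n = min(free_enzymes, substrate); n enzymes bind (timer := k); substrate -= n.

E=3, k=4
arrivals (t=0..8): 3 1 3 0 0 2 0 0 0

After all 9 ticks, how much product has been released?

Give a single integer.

Answer: 6

Derivation:
t=0: arr=3 -> substrate=0 bound=3 product=0
t=1: arr=1 -> substrate=1 bound=3 product=0
t=2: arr=3 -> substrate=4 bound=3 product=0
t=3: arr=0 -> substrate=4 bound=3 product=0
t=4: arr=0 -> substrate=1 bound=3 product=3
t=5: arr=2 -> substrate=3 bound=3 product=3
t=6: arr=0 -> substrate=3 bound=3 product=3
t=7: arr=0 -> substrate=3 bound=3 product=3
t=8: arr=0 -> substrate=0 bound=3 product=6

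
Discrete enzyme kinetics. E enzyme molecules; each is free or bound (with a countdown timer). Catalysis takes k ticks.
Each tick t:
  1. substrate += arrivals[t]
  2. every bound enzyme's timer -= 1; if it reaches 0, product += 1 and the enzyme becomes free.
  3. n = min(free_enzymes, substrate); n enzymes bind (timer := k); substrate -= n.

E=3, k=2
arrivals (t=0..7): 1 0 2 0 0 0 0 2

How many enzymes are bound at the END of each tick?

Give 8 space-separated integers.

Answer: 1 1 2 2 0 0 0 2

Derivation:
t=0: arr=1 -> substrate=0 bound=1 product=0
t=1: arr=0 -> substrate=0 bound=1 product=0
t=2: arr=2 -> substrate=0 bound=2 product=1
t=3: arr=0 -> substrate=0 bound=2 product=1
t=4: arr=0 -> substrate=0 bound=0 product=3
t=5: arr=0 -> substrate=0 bound=0 product=3
t=6: arr=0 -> substrate=0 bound=0 product=3
t=7: arr=2 -> substrate=0 bound=2 product=3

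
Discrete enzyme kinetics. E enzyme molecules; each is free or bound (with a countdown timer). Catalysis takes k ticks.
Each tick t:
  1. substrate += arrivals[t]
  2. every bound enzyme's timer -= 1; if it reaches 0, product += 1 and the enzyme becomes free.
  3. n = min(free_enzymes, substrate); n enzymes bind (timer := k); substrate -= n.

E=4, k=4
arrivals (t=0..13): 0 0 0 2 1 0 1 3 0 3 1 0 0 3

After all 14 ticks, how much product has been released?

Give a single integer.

t=0: arr=0 -> substrate=0 bound=0 product=0
t=1: arr=0 -> substrate=0 bound=0 product=0
t=2: arr=0 -> substrate=0 bound=0 product=0
t=3: arr=2 -> substrate=0 bound=2 product=0
t=4: arr=1 -> substrate=0 bound=3 product=0
t=5: arr=0 -> substrate=0 bound=3 product=0
t=6: arr=1 -> substrate=0 bound=4 product=0
t=7: arr=3 -> substrate=1 bound=4 product=2
t=8: arr=0 -> substrate=0 bound=4 product=3
t=9: arr=3 -> substrate=3 bound=4 product=3
t=10: arr=1 -> substrate=3 bound=4 product=4
t=11: arr=0 -> substrate=1 bound=4 product=6
t=12: arr=0 -> substrate=0 bound=4 product=7
t=13: arr=3 -> substrate=3 bound=4 product=7

Answer: 7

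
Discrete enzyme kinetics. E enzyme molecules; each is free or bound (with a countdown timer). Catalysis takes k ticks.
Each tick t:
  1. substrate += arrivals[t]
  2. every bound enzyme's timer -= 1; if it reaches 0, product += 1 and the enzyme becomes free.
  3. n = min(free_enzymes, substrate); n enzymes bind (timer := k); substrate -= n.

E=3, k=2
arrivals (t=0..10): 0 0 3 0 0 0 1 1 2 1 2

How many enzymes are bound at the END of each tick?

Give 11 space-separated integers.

t=0: arr=0 -> substrate=0 bound=0 product=0
t=1: arr=0 -> substrate=0 bound=0 product=0
t=2: arr=3 -> substrate=0 bound=3 product=0
t=3: arr=0 -> substrate=0 bound=3 product=0
t=4: arr=0 -> substrate=0 bound=0 product=3
t=5: arr=0 -> substrate=0 bound=0 product=3
t=6: arr=1 -> substrate=0 bound=1 product=3
t=7: arr=1 -> substrate=0 bound=2 product=3
t=8: arr=2 -> substrate=0 bound=3 product=4
t=9: arr=1 -> substrate=0 bound=3 product=5
t=10: arr=2 -> substrate=0 bound=3 product=7

Answer: 0 0 3 3 0 0 1 2 3 3 3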